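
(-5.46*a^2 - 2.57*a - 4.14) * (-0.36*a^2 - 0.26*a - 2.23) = 1.9656*a^4 + 2.3448*a^3 + 14.3344*a^2 + 6.8075*a + 9.2322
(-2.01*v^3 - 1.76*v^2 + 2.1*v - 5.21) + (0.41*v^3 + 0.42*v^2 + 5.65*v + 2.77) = -1.6*v^3 - 1.34*v^2 + 7.75*v - 2.44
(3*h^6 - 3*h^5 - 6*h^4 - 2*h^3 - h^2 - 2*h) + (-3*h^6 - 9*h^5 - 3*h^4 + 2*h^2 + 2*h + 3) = -12*h^5 - 9*h^4 - 2*h^3 + h^2 + 3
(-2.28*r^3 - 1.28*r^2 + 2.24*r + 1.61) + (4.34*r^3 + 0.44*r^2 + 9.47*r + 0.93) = 2.06*r^3 - 0.84*r^2 + 11.71*r + 2.54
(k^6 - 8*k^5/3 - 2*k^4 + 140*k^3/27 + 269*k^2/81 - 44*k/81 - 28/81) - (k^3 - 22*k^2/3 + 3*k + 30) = k^6 - 8*k^5/3 - 2*k^4 + 113*k^3/27 + 863*k^2/81 - 287*k/81 - 2458/81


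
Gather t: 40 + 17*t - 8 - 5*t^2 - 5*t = -5*t^2 + 12*t + 32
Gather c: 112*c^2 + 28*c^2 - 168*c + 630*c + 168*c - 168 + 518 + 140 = 140*c^2 + 630*c + 490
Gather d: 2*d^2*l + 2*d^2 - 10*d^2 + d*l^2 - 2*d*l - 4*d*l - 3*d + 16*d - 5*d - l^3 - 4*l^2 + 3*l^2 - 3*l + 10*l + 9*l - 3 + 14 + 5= d^2*(2*l - 8) + d*(l^2 - 6*l + 8) - l^3 - l^2 + 16*l + 16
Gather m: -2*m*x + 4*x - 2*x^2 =-2*m*x - 2*x^2 + 4*x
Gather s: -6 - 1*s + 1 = -s - 5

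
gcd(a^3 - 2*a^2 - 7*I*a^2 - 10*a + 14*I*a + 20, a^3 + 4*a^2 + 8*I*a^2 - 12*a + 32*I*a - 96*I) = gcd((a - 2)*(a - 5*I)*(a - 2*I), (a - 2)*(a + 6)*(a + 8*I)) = a - 2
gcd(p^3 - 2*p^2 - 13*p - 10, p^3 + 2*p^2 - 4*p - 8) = p + 2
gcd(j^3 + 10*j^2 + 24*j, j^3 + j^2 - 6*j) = j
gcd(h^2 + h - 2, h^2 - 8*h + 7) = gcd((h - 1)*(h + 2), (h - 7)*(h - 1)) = h - 1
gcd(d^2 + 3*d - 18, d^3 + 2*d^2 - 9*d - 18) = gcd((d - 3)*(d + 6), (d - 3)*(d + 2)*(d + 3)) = d - 3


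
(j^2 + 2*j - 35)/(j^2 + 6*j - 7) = (j - 5)/(j - 1)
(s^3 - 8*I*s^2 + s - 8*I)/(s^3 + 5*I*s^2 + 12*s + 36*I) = (s^3 - 8*I*s^2 + s - 8*I)/(s^3 + 5*I*s^2 + 12*s + 36*I)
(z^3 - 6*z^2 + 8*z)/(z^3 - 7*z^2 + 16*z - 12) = z*(z - 4)/(z^2 - 5*z + 6)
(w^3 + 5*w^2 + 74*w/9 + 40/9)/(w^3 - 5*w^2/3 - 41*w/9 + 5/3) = (3*w^2 + 10*w + 8)/(3*w^2 - 10*w + 3)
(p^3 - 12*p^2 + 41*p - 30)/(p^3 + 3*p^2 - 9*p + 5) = (p^2 - 11*p + 30)/(p^2 + 4*p - 5)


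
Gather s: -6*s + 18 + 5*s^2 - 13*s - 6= 5*s^2 - 19*s + 12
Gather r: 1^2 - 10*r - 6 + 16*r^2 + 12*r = 16*r^2 + 2*r - 5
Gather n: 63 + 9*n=9*n + 63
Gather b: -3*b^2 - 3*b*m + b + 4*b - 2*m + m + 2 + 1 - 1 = -3*b^2 + b*(5 - 3*m) - m + 2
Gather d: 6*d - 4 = 6*d - 4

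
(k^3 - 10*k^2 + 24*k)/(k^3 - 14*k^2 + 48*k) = (k - 4)/(k - 8)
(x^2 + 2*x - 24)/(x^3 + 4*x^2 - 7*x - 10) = (x^2 + 2*x - 24)/(x^3 + 4*x^2 - 7*x - 10)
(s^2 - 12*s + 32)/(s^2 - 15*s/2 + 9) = 2*(s^2 - 12*s + 32)/(2*s^2 - 15*s + 18)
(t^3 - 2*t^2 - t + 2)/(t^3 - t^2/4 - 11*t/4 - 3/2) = 4*(t - 1)/(4*t + 3)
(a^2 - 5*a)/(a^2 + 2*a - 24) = a*(a - 5)/(a^2 + 2*a - 24)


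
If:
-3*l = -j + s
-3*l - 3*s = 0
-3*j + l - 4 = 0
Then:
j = -8/5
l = -4/5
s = 4/5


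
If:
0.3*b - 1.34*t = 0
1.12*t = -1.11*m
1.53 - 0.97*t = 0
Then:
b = 7.05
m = -1.59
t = 1.58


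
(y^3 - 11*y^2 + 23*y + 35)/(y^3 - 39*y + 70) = (y^2 - 6*y - 7)/(y^2 + 5*y - 14)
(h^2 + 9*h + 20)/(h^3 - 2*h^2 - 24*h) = (h + 5)/(h*(h - 6))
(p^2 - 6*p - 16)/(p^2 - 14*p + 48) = (p + 2)/(p - 6)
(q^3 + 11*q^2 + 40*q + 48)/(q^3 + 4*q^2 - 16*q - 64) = (q + 3)/(q - 4)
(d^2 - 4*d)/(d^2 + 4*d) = (d - 4)/(d + 4)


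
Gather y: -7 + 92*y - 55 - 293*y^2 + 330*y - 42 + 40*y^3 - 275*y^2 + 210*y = 40*y^3 - 568*y^2 + 632*y - 104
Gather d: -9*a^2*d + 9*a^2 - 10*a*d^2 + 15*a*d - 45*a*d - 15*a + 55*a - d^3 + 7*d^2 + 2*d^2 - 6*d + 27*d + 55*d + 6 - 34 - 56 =9*a^2 + 40*a - d^3 + d^2*(9 - 10*a) + d*(-9*a^2 - 30*a + 76) - 84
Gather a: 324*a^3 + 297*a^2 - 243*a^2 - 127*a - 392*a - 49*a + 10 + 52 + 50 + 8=324*a^3 + 54*a^2 - 568*a + 120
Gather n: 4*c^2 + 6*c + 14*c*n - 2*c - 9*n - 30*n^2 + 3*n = 4*c^2 + 4*c - 30*n^2 + n*(14*c - 6)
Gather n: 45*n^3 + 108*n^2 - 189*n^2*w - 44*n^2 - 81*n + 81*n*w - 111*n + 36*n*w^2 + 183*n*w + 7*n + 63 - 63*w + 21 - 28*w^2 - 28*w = 45*n^3 + n^2*(64 - 189*w) + n*(36*w^2 + 264*w - 185) - 28*w^2 - 91*w + 84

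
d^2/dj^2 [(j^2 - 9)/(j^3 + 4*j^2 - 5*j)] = 2*(j^6 - 39*j^4 - 268*j^3 - 297*j^2 + 540*j - 225)/(j^3*(j^6 + 12*j^5 + 33*j^4 - 56*j^3 - 165*j^2 + 300*j - 125))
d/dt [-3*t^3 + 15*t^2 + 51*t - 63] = -9*t^2 + 30*t + 51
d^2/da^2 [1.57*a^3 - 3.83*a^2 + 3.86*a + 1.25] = 9.42*a - 7.66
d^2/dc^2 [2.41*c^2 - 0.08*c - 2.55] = 4.82000000000000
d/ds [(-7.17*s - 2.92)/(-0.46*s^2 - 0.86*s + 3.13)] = (3.2982*s^2 + 6.1662*s - (0.92*s + 0.86)*(7.17*s + 2.92) - 22.4421)/(0.46*s^2 + 0.86*s - 3.13)^2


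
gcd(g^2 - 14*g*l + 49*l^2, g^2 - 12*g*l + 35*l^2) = g - 7*l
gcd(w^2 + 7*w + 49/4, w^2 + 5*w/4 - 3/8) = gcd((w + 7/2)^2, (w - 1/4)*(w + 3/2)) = 1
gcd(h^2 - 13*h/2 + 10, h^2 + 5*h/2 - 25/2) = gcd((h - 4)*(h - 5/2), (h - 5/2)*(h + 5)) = h - 5/2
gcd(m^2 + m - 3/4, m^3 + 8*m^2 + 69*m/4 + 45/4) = m + 3/2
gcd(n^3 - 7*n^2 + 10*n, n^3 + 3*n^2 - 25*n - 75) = n - 5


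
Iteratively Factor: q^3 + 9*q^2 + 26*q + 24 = (q + 3)*(q^2 + 6*q + 8) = (q + 2)*(q + 3)*(q + 4)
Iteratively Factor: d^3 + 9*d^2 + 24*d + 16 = (d + 1)*(d^2 + 8*d + 16) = (d + 1)*(d + 4)*(d + 4)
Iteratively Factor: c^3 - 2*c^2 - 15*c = (c + 3)*(c^2 - 5*c) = c*(c + 3)*(c - 5)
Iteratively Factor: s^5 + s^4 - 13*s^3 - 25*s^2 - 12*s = (s)*(s^4 + s^3 - 13*s^2 - 25*s - 12) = s*(s - 4)*(s^3 + 5*s^2 + 7*s + 3) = s*(s - 4)*(s + 1)*(s^2 + 4*s + 3) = s*(s - 4)*(s + 1)*(s + 3)*(s + 1)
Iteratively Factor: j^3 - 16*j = (j + 4)*(j^2 - 4*j) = j*(j + 4)*(j - 4)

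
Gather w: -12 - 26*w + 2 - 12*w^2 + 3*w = -12*w^2 - 23*w - 10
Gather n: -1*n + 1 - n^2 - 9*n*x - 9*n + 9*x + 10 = -n^2 + n*(-9*x - 10) + 9*x + 11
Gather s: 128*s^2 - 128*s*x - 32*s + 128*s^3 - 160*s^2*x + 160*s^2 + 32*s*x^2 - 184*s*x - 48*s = 128*s^3 + s^2*(288 - 160*x) + s*(32*x^2 - 312*x - 80)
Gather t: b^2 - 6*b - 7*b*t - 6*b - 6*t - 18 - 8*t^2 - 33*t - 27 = b^2 - 12*b - 8*t^2 + t*(-7*b - 39) - 45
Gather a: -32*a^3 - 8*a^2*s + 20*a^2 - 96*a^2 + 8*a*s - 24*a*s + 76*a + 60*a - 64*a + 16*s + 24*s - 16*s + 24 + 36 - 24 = -32*a^3 + a^2*(-8*s - 76) + a*(72 - 16*s) + 24*s + 36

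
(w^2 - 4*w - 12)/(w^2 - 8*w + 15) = (w^2 - 4*w - 12)/(w^2 - 8*w + 15)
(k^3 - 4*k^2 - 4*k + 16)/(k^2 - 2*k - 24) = (-k^3 + 4*k^2 + 4*k - 16)/(-k^2 + 2*k + 24)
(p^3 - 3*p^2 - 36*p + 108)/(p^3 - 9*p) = (p^2 - 36)/(p*(p + 3))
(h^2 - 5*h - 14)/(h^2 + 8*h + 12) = (h - 7)/(h + 6)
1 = 1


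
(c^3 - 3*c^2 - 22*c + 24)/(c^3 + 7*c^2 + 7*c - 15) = (c^2 - 2*c - 24)/(c^2 + 8*c + 15)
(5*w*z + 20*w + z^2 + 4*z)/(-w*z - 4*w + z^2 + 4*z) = (5*w + z)/(-w + z)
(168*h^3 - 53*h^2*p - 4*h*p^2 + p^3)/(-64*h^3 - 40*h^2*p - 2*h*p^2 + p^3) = (-21*h^2 + 4*h*p + p^2)/(8*h^2 + 6*h*p + p^2)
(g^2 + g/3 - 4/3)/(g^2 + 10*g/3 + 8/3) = (g - 1)/(g + 2)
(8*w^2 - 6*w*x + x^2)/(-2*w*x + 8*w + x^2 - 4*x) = (-4*w + x)/(x - 4)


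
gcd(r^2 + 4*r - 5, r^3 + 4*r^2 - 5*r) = r^2 + 4*r - 5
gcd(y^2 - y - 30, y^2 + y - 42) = y - 6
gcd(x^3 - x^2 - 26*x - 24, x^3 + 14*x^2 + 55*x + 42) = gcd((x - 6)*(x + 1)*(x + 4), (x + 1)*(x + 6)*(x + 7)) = x + 1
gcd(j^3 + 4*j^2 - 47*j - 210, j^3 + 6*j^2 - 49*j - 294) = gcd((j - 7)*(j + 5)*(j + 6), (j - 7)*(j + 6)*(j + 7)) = j^2 - j - 42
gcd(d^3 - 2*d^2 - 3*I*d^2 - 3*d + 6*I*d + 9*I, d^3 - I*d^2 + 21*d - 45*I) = d - 3*I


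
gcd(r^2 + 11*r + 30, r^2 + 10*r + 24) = r + 6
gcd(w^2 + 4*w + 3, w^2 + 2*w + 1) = w + 1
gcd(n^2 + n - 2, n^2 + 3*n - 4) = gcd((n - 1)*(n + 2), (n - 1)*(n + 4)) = n - 1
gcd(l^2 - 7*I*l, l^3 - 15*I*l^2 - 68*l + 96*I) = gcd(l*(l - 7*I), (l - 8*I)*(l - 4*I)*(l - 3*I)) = 1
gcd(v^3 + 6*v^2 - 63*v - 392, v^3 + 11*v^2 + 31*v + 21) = v + 7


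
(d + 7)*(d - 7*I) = d^2 + 7*d - 7*I*d - 49*I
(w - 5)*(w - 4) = w^2 - 9*w + 20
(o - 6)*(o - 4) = o^2 - 10*o + 24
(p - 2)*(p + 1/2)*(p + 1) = p^3 - p^2/2 - 5*p/2 - 1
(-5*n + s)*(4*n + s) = -20*n^2 - n*s + s^2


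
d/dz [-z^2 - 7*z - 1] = -2*z - 7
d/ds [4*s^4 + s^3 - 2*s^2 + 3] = s*(16*s^2 + 3*s - 4)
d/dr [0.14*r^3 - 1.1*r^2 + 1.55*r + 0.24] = 0.42*r^2 - 2.2*r + 1.55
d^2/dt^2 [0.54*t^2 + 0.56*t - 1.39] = 1.08000000000000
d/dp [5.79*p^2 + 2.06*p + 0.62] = 11.58*p + 2.06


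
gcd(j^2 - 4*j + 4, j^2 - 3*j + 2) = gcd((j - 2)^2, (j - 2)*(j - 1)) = j - 2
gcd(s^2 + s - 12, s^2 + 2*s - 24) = 1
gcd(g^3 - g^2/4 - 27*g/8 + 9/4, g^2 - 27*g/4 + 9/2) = g - 3/4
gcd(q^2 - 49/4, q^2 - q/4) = 1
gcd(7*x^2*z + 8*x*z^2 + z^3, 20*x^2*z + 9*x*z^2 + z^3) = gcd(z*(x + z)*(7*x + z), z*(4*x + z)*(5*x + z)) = z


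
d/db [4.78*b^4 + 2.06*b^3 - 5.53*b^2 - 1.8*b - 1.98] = 19.12*b^3 + 6.18*b^2 - 11.06*b - 1.8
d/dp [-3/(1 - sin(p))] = -3*cos(p)/(sin(p) - 1)^2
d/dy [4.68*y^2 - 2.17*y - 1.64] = 9.36*y - 2.17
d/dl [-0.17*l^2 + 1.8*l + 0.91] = 1.8 - 0.34*l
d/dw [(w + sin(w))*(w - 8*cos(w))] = (w + sin(w))*(8*sin(w) + 1) + (w - 8*cos(w))*(cos(w) + 1)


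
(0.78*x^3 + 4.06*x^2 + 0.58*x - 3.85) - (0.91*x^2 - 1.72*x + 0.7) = 0.78*x^3 + 3.15*x^2 + 2.3*x - 4.55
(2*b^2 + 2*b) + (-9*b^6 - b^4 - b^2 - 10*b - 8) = -9*b^6 - b^4 + b^2 - 8*b - 8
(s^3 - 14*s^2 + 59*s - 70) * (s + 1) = s^4 - 13*s^3 + 45*s^2 - 11*s - 70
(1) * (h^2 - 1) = h^2 - 1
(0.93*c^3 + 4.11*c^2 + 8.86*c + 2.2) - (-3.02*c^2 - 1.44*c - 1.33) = 0.93*c^3 + 7.13*c^2 + 10.3*c + 3.53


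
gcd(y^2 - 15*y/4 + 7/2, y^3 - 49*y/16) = y - 7/4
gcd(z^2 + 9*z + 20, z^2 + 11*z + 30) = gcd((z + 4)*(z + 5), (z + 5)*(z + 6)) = z + 5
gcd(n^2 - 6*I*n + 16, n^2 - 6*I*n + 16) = n^2 - 6*I*n + 16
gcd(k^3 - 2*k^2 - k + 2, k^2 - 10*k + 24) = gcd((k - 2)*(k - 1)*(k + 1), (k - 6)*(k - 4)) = 1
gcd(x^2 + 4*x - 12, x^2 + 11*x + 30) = x + 6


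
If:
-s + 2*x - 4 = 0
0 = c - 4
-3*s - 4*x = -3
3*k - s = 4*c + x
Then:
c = 4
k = 11/2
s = -1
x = 3/2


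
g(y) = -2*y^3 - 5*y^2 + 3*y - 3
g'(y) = -6*y^2 - 10*y + 3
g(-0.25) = -4.03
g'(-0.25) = 5.12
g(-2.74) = -7.62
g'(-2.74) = -14.65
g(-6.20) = 262.86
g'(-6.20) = -165.64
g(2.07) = -35.95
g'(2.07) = -43.41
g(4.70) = -307.00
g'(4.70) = -176.54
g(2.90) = -85.13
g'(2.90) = -76.46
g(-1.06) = -9.42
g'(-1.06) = 6.86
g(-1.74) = -12.82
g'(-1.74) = 2.23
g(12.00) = -4143.00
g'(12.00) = -981.00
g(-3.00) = -3.00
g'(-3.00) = -21.00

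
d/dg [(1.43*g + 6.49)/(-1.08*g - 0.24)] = (7.19928*g + 1.59984)/(1.08*g + 0.24)^3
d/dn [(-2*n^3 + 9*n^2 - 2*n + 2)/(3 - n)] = (4*n^3 - 27*n^2 + 54*n - 4)/(n^2 - 6*n + 9)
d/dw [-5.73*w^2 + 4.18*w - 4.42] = 4.18 - 11.46*w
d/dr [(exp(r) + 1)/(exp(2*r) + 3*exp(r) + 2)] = -exp(r)/(exp(2*r) + 4*exp(r) + 4)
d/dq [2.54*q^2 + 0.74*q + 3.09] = 5.08*q + 0.74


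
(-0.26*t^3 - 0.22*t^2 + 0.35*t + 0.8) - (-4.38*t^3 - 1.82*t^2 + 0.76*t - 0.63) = 4.12*t^3 + 1.6*t^2 - 0.41*t + 1.43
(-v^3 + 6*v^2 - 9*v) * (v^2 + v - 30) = -v^5 + 5*v^4 + 27*v^3 - 189*v^2 + 270*v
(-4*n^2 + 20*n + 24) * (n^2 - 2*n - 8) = -4*n^4 + 28*n^3 + 16*n^2 - 208*n - 192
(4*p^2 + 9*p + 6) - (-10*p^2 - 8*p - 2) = 14*p^2 + 17*p + 8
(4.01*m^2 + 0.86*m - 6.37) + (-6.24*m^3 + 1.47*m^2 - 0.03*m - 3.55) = -6.24*m^3 + 5.48*m^2 + 0.83*m - 9.92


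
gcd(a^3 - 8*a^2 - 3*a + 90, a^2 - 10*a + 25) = a - 5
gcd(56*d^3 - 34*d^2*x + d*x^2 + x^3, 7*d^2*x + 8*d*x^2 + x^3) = 7*d + x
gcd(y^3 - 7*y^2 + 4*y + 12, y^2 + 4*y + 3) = y + 1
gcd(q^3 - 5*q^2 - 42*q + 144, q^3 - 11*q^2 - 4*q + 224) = q - 8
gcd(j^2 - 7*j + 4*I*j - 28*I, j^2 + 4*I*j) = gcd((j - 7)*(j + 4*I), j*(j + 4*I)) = j + 4*I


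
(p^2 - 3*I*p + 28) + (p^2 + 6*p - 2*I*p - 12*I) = 2*p^2 + 6*p - 5*I*p + 28 - 12*I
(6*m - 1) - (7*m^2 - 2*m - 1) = -7*m^2 + 8*m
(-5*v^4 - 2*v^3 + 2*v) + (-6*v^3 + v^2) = -5*v^4 - 8*v^3 + v^2 + 2*v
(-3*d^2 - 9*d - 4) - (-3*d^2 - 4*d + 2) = -5*d - 6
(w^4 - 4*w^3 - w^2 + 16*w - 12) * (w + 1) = w^5 - 3*w^4 - 5*w^3 + 15*w^2 + 4*w - 12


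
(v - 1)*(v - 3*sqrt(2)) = v^2 - 3*sqrt(2)*v - v + 3*sqrt(2)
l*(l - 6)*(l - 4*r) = l^3 - 4*l^2*r - 6*l^2 + 24*l*r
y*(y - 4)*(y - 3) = y^3 - 7*y^2 + 12*y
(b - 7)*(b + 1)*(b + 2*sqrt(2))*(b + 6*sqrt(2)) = b^4 - 6*b^3 + 8*sqrt(2)*b^3 - 48*sqrt(2)*b^2 + 17*b^2 - 144*b - 56*sqrt(2)*b - 168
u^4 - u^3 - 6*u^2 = u^2*(u - 3)*(u + 2)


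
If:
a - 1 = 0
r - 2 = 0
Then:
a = 1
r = 2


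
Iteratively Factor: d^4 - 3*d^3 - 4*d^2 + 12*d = (d + 2)*(d^3 - 5*d^2 + 6*d) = (d - 3)*(d + 2)*(d^2 - 2*d) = d*(d - 3)*(d + 2)*(d - 2)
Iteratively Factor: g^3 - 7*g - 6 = (g + 1)*(g^2 - g - 6) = (g - 3)*(g + 1)*(g + 2)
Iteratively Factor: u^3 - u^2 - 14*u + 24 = (u - 2)*(u^2 + u - 12) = (u - 3)*(u - 2)*(u + 4)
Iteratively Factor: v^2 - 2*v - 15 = (v + 3)*(v - 5)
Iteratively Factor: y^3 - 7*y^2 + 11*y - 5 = (y - 1)*(y^2 - 6*y + 5) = (y - 5)*(y - 1)*(y - 1)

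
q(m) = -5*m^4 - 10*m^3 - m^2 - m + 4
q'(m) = -20*m^3 - 30*m^2 - 2*m - 1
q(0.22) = 3.61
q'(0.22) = -3.10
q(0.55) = 1.03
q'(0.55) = -14.50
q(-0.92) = 8.28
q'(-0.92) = -8.98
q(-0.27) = 4.37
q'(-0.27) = -2.25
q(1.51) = -60.21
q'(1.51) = -141.28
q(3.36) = -1027.26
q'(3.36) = -1105.07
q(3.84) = -1667.98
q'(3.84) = -1583.51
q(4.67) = -3419.10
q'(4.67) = -2701.56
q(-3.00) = -137.00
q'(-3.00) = 275.00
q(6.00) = -8678.00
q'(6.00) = -5413.00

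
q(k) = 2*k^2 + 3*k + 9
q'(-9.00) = -33.00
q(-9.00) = 144.00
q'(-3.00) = -9.00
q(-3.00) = 18.00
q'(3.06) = 15.24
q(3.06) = 36.91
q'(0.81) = 6.24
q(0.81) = 12.74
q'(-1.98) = -4.92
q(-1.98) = 10.90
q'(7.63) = 33.52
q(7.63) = 148.32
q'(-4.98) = -16.92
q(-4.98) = 43.66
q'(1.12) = 7.48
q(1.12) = 14.87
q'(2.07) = 11.28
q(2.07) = 23.78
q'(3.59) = 17.36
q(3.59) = 45.55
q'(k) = 4*k + 3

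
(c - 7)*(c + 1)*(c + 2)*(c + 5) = c^4 + c^3 - 39*c^2 - 109*c - 70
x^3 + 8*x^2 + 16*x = x*(x + 4)^2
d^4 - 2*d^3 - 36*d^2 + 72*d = d*(d - 6)*(d - 2)*(d + 6)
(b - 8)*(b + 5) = b^2 - 3*b - 40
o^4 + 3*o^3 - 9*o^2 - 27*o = o*(o - 3)*(o + 3)^2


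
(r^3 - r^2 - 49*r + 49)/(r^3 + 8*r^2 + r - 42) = (r^2 - 8*r + 7)/(r^2 + r - 6)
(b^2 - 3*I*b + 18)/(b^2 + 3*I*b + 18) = (b^2 - 3*I*b + 18)/(b^2 + 3*I*b + 18)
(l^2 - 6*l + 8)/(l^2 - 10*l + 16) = (l - 4)/(l - 8)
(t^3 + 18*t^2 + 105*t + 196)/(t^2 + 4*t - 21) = (t^2 + 11*t + 28)/(t - 3)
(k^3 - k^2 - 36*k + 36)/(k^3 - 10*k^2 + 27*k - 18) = (k + 6)/(k - 3)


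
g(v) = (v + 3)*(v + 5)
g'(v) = 2*v + 8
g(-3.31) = -0.52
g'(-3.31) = 1.38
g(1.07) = 24.70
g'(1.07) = 10.14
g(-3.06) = -0.12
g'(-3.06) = 1.88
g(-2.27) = 1.99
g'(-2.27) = 3.46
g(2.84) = 45.79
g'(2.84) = 13.68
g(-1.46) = 5.45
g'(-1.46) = 5.08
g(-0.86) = 8.86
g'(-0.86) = 6.28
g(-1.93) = 3.28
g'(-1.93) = 4.14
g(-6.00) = 3.00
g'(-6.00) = -4.00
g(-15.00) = 120.00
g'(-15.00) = -22.00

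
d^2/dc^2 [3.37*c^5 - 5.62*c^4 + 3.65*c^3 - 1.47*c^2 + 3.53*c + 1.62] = 67.4*c^3 - 67.44*c^2 + 21.9*c - 2.94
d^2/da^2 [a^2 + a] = 2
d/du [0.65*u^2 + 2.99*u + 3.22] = 1.3*u + 2.99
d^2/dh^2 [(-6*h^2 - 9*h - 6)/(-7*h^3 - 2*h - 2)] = 6*(98*h^6 + 441*h^5 + 504*h^4 - 238*h^3 - 168*h^2 - 84*h + 4)/(343*h^9 + 294*h^7 + 294*h^6 + 84*h^5 + 168*h^4 + 92*h^3 + 24*h^2 + 24*h + 8)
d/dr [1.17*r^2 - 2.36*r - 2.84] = 2.34*r - 2.36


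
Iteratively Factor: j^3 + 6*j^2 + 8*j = (j + 4)*(j^2 + 2*j) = j*(j + 4)*(j + 2)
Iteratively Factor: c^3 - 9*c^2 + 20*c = (c)*(c^2 - 9*c + 20) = c*(c - 4)*(c - 5)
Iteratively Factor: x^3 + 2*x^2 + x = (x)*(x^2 + 2*x + 1) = x*(x + 1)*(x + 1)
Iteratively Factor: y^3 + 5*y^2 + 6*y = (y + 2)*(y^2 + 3*y) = (y + 2)*(y + 3)*(y)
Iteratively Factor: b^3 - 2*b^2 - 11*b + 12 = (b - 1)*(b^2 - b - 12) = (b - 4)*(b - 1)*(b + 3)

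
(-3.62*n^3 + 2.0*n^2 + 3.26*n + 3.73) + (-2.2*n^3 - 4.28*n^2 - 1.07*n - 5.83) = -5.82*n^3 - 2.28*n^2 + 2.19*n - 2.1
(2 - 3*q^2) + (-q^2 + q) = -4*q^2 + q + 2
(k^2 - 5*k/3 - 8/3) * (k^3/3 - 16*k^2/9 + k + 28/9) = k^5/3 - 7*k^4/3 + 83*k^3/27 + 167*k^2/27 - 212*k/27 - 224/27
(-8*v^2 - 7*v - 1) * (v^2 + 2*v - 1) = -8*v^4 - 23*v^3 - 7*v^2 + 5*v + 1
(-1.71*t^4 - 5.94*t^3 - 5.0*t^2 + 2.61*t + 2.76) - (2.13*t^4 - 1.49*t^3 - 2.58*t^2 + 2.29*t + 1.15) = -3.84*t^4 - 4.45*t^3 - 2.42*t^2 + 0.32*t + 1.61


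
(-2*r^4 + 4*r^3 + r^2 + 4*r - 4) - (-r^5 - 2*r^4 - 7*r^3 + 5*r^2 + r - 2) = r^5 + 11*r^3 - 4*r^2 + 3*r - 2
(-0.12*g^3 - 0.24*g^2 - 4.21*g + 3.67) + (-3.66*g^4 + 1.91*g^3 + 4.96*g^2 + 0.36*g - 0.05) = -3.66*g^4 + 1.79*g^3 + 4.72*g^2 - 3.85*g + 3.62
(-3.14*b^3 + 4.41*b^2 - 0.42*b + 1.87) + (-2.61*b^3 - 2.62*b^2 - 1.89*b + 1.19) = -5.75*b^3 + 1.79*b^2 - 2.31*b + 3.06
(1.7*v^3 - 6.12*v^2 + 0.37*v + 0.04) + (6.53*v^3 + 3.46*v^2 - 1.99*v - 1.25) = 8.23*v^3 - 2.66*v^2 - 1.62*v - 1.21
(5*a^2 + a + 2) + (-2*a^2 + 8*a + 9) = 3*a^2 + 9*a + 11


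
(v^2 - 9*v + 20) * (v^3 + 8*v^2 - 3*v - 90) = v^5 - v^4 - 55*v^3 + 97*v^2 + 750*v - 1800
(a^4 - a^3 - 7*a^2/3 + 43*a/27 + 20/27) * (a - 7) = a^5 - 8*a^4 + 14*a^3/3 + 484*a^2/27 - 281*a/27 - 140/27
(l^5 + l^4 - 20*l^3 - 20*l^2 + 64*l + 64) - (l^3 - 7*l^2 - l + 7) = l^5 + l^4 - 21*l^3 - 13*l^2 + 65*l + 57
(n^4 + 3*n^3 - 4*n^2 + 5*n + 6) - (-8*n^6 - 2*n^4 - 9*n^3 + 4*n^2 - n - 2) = 8*n^6 + 3*n^4 + 12*n^3 - 8*n^2 + 6*n + 8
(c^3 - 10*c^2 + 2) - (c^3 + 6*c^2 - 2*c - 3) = -16*c^2 + 2*c + 5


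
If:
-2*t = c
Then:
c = -2*t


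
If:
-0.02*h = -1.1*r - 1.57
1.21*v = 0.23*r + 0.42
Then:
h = 289.347826086957*v - 21.9347826086957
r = 5.26086956521739*v - 1.82608695652174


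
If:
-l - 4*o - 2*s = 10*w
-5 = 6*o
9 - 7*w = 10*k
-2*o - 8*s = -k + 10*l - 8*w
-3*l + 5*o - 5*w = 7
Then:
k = 1790/1719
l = -34921/10314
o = -5/6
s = 90121/20628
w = -347/1719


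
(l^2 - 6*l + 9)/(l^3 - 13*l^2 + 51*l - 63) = 1/(l - 7)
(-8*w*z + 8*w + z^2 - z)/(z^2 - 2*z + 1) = (-8*w + z)/(z - 1)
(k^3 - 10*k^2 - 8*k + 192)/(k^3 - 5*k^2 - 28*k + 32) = (k - 6)/(k - 1)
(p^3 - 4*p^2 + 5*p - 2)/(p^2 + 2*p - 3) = (p^2 - 3*p + 2)/(p + 3)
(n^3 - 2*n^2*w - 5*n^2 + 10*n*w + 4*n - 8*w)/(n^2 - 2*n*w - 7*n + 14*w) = (n^2 - 5*n + 4)/(n - 7)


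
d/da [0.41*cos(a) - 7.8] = -0.41*sin(a)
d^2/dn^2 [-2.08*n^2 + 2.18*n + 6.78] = -4.16000000000000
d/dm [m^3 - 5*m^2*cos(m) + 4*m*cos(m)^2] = 5*m^2*sin(m) + 3*m^2 - 4*m*sin(2*m) - 10*m*cos(m) + 4*cos(m)^2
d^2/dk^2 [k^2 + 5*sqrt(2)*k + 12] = 2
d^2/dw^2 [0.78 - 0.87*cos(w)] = 0.87*cos(w)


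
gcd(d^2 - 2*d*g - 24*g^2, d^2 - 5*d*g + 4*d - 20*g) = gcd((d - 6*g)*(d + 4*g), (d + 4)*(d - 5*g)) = 1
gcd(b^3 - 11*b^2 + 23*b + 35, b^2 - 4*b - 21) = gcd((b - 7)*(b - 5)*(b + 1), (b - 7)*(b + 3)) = b - 7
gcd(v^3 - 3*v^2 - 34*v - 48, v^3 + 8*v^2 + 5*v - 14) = v + 2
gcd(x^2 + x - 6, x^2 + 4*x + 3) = x + 3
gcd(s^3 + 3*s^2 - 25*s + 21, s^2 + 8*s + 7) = s + 7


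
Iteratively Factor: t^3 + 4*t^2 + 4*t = (t + 2)*(t^2 + 2*t) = (t + 2)^2*(t)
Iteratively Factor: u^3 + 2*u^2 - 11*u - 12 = (u + 4)*(u^2 - 2*u - 3) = (u - 3)*(u + 4)*(u + 1)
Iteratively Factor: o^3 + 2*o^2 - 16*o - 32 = (o + 2)*(o^2 - 16) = (o + 2)*(o + 4)*(o - 4)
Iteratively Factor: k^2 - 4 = (k + 2)*(k - 2)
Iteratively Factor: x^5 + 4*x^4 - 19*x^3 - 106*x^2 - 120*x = (x + 2)*(x^4 + 2*x^3 - 23*x^2 - 60*x) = (x - 5)*(x + 2)*(x^3 + 7*x^2 + 12*x) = x*(x - 5)*(x + 2)*(x^2 + 7*x + 12) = x*(x - 5)*(x + 2)*(x + 4)*(x + 3)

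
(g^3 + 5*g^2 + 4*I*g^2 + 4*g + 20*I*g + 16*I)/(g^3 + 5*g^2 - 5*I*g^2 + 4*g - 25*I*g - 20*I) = (g + 4*I)/(g - 5*I)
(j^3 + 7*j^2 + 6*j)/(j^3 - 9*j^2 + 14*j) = (j^2 + 7*j + 6)/(j^2 - 9*j + 14)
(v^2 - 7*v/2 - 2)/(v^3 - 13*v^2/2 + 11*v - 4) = (2*v + 1)/(2*v^2 - 5*v + 2)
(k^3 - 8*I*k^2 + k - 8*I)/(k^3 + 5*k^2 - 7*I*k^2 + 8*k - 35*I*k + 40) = (k - I)/(k + 5)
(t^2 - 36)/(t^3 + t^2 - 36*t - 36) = 1/(t + 1)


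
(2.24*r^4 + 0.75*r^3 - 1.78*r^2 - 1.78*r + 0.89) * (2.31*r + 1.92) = 5.1744*r^5 + 6.0333*r^4 - 2.6718*r^3 - 7.5294*r^2 - 1.3617*r + 1.7088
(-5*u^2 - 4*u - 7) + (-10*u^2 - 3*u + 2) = -15*u^2 - 7*u - 5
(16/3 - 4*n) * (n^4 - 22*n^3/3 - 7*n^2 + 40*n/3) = -4*n^5 + 104*n^4/3 - 100*n^3/9 - 272*n^2/3 + 640*n/9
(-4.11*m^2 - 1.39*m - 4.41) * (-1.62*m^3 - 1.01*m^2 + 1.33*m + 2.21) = 6.6582*m^5 + 6.4029*m^4 + 3.0818*m^3 - 6.4777*m^2 - 8.9372*m - 9.7461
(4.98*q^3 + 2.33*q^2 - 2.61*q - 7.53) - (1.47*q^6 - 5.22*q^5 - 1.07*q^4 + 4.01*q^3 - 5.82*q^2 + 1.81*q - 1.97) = -1.47*q^6 + 5.22*q^5 + 1.07*q^4 + 0.970000000000001*q^3 + 8.15*q^2 - 4.42*q - 5.56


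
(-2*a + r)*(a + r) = -2*a^2 - a*r + r^2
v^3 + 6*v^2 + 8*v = v*(v + 2)*(v + 4)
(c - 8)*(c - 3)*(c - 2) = c^3 - 13*c^2 + 46*c - 48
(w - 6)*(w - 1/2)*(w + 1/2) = w^3 - 6*w^2 - w/4 + 3/2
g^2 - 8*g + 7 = (g - 7)*(g - 1)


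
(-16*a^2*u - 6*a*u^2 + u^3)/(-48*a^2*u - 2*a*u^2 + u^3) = (2*a + u)/(6*a + u)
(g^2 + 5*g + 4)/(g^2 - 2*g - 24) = (g + 1)/(g - 6)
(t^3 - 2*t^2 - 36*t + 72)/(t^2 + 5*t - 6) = (t^2 - 8*t + 12)/(t - 1)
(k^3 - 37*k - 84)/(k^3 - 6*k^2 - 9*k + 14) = (k^2 + 7*k + 12)/(k^2 + k - 2)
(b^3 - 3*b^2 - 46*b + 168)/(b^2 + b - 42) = b - 4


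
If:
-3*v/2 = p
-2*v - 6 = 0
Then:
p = 9/2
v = -3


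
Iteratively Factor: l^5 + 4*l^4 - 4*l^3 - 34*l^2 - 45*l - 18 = (l + 1)*(l^4 + 3*l^3 - 7*l^2 - 27*l - 18) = (l + 1)*(l + 3)*(l^3 - 7*l - 6) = (l + 1)^2*(l + 3)*(l^2 - l - 6) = (l + 1)^2*(l + 2)*(l + 3)*(l - 3)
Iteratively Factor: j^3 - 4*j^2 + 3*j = (j)*(j^2 - 4*j + 3) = j*(j - 1)*(j - 3)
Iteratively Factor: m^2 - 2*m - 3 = (m + 1)*(m - 3)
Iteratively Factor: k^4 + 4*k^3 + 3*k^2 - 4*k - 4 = (k + 2)*(k^3 + 2*k^2 - k - 2) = (k + 2)^2*(k^2 - 1) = (k - 1)*(k + 2)^2*(k + 1)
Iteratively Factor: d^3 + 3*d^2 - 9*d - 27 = (d - 3)*(d^2 + 6*d + 9) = (d - 3)*(d + 3)*(d + 3)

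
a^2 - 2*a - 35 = (a - 7)*(a + 5)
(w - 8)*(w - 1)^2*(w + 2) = w^4 - 8*w^3 - 3*w^2 + 26*w - 16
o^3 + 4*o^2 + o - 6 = (o - 1)*(o + 2)*(o + 3)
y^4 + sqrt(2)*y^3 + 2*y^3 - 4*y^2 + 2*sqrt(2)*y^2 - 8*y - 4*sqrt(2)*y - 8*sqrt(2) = (y - 2)*(y + 2)^2*(y + sqrt(2))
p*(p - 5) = p^2 - 5*p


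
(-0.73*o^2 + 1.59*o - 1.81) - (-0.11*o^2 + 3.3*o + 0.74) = -0.62*o^2 - 1.71*o - 2.55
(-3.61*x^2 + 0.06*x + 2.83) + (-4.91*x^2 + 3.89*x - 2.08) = -8.52*x^2 + 3.95*x + 0.75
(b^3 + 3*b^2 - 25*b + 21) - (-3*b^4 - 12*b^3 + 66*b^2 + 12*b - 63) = 3*b^4 + 13*b^3 - 63*b^2 - 37*b + 84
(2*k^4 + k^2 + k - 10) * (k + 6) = 2*k^5 + 12*k^4 + k^3 + 7*k^2 - 4*k - 60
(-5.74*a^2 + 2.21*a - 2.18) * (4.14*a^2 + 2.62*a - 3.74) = -23.7636*a^4 - 5.8894*a^3 + 18.2326*a^2 - 13.977*a + 8.1532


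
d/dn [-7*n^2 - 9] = -14*n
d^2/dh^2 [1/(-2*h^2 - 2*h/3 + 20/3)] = 3*(9*h^2 + 3*h - (6*h + 1)^2 - 30)/(3*h^2 + h - 10)^3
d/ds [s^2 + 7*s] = 2*s + 7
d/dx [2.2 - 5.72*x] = -5.72000000000000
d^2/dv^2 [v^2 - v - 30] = 2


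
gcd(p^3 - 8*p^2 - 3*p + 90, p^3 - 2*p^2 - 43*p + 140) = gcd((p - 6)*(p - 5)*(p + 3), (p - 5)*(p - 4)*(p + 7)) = p - 5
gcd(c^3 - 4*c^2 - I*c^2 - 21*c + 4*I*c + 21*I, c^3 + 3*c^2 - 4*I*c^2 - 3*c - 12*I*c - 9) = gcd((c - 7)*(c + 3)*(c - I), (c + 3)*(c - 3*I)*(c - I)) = c^2 + c*(3 - I) - 3*I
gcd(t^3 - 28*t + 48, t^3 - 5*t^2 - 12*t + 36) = t - 2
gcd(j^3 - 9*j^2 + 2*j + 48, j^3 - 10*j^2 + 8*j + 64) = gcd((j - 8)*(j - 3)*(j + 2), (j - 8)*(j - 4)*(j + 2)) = j^2 - 6*j - 16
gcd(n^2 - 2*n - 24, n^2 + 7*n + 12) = n + 4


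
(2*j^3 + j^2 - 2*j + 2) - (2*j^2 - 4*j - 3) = 2*j^3 - j^2 + 2*j + 5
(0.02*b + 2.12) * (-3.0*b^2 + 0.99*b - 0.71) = -0.06*b^3 - 6.3402*b^2 + 2.0846*b - 1.5052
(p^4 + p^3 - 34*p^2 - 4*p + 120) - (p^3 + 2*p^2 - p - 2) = p^4 - 36*p^2 - 3*p + 122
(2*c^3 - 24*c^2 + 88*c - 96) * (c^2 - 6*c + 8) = 2*c^5 - 36*c^4 + 248*c^3 - 816*c^2 + 1280*c - 768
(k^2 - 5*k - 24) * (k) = k^3 - 5*k^2 - 24*k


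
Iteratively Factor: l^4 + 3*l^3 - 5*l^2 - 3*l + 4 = (l - 1)*(l^3 + 4*l^2 - l - 4) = (l - 1)*(l + 1)*(l^2 + 3*l - 4) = (l - 1)*(l + 1)*(l + 4)*(l - 1)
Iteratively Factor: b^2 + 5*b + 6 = (b + 2)*(b + 3)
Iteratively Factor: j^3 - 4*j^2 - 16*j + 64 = (j - 4)*(j^2 - 16) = (j - 4)*(j + 4)*(j - 4)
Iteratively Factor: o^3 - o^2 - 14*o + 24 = (o - 2)*(o^2 + o - 12) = (o - 2)*(o + 4)*(o - 3)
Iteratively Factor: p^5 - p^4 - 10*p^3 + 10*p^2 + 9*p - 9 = (p - 3)*(p^4 + 2*p^3 - 4*p^2 - 2*p + 3) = (p - 3)*(p + 1)*(p^3 + p^2 - 5*p + 3) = (p - 3)*(p - 1)*(p + 1)*(p^2 + 2*p - 3) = (p - 3)*(p - 1)^2*(p + 1)*(p + 3)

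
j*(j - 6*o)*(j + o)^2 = j^4 - 4*j^3*o - 11*j^2*o^2 - 6*j*o^3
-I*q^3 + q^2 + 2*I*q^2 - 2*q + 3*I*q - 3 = (q - 3)*(q + I)*(-I*q - I)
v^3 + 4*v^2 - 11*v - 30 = (v - 3)*(v + 2)*(v + 5)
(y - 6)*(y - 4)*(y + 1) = y^3 - 9*y^2 + 14*y + 24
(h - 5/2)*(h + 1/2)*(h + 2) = h^3 - 21*h/4 - 5/2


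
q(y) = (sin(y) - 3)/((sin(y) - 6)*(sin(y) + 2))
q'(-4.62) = 0.01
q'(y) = -(sin(y) - 3)*cos(y)/((sin(y) - 6)*(sin(y) + 2)^2) + cos(y)/((sin(y) - 6)*(sin(y) + 2)) - (sin(y) - 3)*cos(y)/((sin(y) - 6)^2*(sin(y) + 2)) = (6*sin(y) + cos(y)^2 - 25)*cos(y)/((sin(y) - 6)^2*(sin(y) + 2)^2)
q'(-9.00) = 0.23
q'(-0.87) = -0.27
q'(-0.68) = -0.27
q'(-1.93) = 0.20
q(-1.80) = 0.56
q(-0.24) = 0.29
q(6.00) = 0.30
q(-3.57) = 0.19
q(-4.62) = 0.13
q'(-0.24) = -0.20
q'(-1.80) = 0.14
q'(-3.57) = 0.11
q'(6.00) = -0.21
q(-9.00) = 0.34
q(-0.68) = 0.40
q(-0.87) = 0.45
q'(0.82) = -0.07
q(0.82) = 0.16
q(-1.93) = 0.53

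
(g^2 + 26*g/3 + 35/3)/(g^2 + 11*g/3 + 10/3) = (g + 7)/(g + 2)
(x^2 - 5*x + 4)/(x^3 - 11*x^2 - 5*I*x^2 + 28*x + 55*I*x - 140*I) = (x - 1)/(x^2 - x*(7 + 5*I) + 35*I)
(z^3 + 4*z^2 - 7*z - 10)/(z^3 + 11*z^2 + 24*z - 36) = (z^3 + 4*z^2 - 7*z - 10)/(z^3 + 11*z^2 + 24*z - 36)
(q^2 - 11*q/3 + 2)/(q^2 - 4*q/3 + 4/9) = 3*(q - 3)/(3*q - 2)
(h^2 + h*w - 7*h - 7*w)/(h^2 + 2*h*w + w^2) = (h - 7)/(h + w)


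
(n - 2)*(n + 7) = n^2 + 5*n - 14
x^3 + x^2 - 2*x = x*(x - 1)*(x + 2)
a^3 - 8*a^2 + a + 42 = (a - 7)*(a - 3)*(a + 2)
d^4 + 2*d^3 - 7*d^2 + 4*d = d*(d - 1)^2*(d + 4)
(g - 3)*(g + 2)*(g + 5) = g^3 + 4*g^2 - 11*g - 30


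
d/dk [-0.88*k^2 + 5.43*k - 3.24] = 5.43 - 1.76*k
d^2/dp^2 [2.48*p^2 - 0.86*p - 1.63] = 4.96000000000000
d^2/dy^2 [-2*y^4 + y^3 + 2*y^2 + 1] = -24*y^2 + 6*y + 4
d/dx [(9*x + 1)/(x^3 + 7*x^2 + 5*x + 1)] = 2*(-9*x^3 - 33*x^2 - 7*x + 2)/(x^6 + 14*x^5 + 59*x^4 + 72*x^3 + 39*x^2 + 10*x + 1)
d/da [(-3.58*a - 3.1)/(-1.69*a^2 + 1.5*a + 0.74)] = (-6.0502*a^2 - 10.478*a + 2.0008)/(2.8561*a^4 - 5.07*a^3 - 0.2512*a^2 + 2.22*a + 0.5476)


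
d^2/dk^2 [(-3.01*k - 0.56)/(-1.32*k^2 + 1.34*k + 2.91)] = ((6.5884 - 23.8392*k)*(-1.32*k^2 + 1.34*k + 2.91) - (2.64*k - 1.34)*(3.01*k + 0.56)*(5.28*k - 2.68))/(-1.32*k^2 + 1.34*k + 2.91)^3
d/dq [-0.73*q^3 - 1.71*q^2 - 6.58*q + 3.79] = -2.19*q^2 - 3.42*q - 6.58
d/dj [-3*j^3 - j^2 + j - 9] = -9*j^2 - 2*j + 1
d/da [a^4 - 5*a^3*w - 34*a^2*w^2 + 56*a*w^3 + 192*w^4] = 4*a^3 - 15*a^2*w - 68*a*w^2 + 56*w^3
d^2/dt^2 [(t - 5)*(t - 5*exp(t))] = -5*t*exp(t) + 15*exp(t) + 2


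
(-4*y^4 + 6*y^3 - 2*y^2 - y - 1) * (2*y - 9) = -8*y^5 + 48*y^4 - 58*y^3 + 16*y^2 + 7*y + 9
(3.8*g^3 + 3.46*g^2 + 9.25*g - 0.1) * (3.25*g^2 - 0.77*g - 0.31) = 12.35*g^5 + 8.319*g^4 + 26.2203*g^3 - 8.5201*g^2 - 2.7905*g + 0.031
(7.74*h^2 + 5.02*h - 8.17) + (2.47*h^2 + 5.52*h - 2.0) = 10.21*h^2 + 10.54*h - 10.17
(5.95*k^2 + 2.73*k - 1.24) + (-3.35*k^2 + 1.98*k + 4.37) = 2.6*k^2 + 4.71*k + 3.13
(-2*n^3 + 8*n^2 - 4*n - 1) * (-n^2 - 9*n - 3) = 2*n^5 + 10*n^4 - 62*n^3 + 13*n^2 + 21*n + 3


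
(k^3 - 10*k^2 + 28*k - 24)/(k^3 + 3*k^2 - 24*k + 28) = (k - 6)/(k + 7)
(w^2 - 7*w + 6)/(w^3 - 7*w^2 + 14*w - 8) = (w - 6)/(w^2 - 6*w + 8)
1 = 1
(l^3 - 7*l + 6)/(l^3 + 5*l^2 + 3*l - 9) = (l - 2)/(l + 3)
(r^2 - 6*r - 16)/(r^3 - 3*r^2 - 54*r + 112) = (r + 2)/(r^2 + 5*r - 14)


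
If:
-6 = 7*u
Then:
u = -6/7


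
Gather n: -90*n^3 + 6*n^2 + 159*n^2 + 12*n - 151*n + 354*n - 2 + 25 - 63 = -90*n^3 + 165*n^2 + 215*n - 40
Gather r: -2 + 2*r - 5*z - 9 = 2*r - 5*z - 11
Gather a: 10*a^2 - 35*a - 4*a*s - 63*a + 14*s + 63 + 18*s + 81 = 10*a^2 + a*(-4*s - 98) + 32*s + 144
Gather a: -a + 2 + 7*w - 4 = -a + 7*w - 2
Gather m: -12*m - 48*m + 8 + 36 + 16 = 60 - 60*m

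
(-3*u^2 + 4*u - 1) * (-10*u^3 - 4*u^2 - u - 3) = 30*u^5 - 28*u^4 - 3*u^3 + 9*u^2 - 11*u + 3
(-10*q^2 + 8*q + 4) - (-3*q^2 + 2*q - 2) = -7*q^2 + 6*q + 6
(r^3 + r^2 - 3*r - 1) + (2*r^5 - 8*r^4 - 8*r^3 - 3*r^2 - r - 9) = 2*r^5 - 8*r^4 - 7*r^3 - 2*r^2 - 4*r - 10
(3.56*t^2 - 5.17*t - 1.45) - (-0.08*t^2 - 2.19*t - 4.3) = 3.64*t^2 - 2.98*t + 2.85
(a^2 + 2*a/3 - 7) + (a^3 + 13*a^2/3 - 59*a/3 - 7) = a^3 + 16*a^2/3 - 19*a - 14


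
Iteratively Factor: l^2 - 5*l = (l)*(l - 5)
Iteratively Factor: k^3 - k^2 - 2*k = (k)*(k^2 - k - 2) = k*(k + 1)*(k - 2)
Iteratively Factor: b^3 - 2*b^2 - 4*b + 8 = (b + 2)*(b^2 - 4*b + 4) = (b - 2)*(b + 2)*(b - 2)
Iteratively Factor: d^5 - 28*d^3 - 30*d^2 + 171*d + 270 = (d + 3)*(d^4 - 3*d^3 - 19*d^2 + 27*d + 90) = (d - 5)*(d + 3)*(d^3 + 2*d^2 - 9*d - 18) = (d - 5)*(d - 3)*(d + 3)*(d^2 + 5*d + 6) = (d - 5)*(d - 3)*(d + 2)*(d + 3)*(d + 3)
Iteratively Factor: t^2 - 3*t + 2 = (t - 2)*(t - 1)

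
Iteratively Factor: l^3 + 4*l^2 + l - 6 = (l + 3)*(l^2 + l - 2) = (l + 2)*(l + 3)*(l - 1)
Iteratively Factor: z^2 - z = (z - 1)*(z)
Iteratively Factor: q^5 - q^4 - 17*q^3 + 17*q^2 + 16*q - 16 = (q + 1)*(q^4 - 2*q^3 - 15*q^2 + 32*q - 16) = (q + 1)*(q + 4)*(q^3 - 6*q^2 + 9*q - 4) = (q - 1)*(q + 1)*(q + 4)*(q^2 - 5*q + 4) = (q - 4)*(q - 1)*(q + 1)*(q + 4)*(q - 1)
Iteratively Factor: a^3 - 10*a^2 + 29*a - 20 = (a - 5)*(a^2 - 5*a + 4) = (a - 5)*(a - 1)*(a - 4)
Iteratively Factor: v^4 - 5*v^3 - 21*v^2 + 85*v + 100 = (v + 4)*(v^3 - 9*v^2 + 15*v + 25) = (v - 5)*(v + 4)*(v^2 - 4*v - 5) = (v - 5)*(v + 1)*(v + 4)*(v - 5)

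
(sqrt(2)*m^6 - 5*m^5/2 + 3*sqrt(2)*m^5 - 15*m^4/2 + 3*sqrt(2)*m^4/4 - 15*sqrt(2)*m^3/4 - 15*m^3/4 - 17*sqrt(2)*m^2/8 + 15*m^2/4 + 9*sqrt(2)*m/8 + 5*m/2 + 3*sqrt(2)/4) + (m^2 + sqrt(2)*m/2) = sqrt(2)*m^6 - 5*m^5/2 + 3*sqrt(2)*m^5 - 15*m^4/2 + 3*sqrt(2)*m^4/4 - 15*sqrt(2)*m^3/4 - 15*m^3/4 - 17*sqrt(2)*m^2/8 + 19*m^2/4 + 13*sqrt(2)*m/8 + 5*m/2 + 3*sqrt(2)/4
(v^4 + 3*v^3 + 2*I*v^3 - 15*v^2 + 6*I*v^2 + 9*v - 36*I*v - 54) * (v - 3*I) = v^5 + 3*v^4 - I*v^4 - 9*v^3 - 3*I*v^3 + 27*v^2 + 9*I*v^2 - 162*v - 27*I*v + 162*I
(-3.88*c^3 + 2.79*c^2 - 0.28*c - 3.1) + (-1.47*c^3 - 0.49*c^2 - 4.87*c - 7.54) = -5.35*c^3 + 2.3*c^2 - 5.15*c - 10.64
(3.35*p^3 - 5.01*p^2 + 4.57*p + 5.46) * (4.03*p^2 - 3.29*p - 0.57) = 13.5005*p^5 - 31.2118*p^4 + 32.9905*p^3 + 9.8242*p^2 - 20.5683*p - 3.1122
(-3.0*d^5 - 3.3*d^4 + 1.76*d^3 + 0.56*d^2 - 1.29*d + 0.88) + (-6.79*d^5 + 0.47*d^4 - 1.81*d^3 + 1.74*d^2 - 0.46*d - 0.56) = -9.79*d^5 - 2.83*d^4 - 0.05*d^3 + 2.3*d^2 - 1.75*d + 0.32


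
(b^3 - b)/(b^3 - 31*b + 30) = b*(b + 1)/(b^2 + b - 30)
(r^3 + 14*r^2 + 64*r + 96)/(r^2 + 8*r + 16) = r + 6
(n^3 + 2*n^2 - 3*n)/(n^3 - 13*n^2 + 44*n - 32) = n*(n + 3)/(n^2 - 12*n + 32)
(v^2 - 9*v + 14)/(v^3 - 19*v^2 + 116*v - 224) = (v - 2)/(v^2 - 12*v + 32)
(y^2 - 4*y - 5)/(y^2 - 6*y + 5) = (y + 1)/(y - 1)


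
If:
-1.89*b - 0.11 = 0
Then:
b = -0.06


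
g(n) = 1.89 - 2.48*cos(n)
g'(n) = 2.48*sin(n)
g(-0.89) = 0.33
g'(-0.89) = -1.93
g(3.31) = 4.33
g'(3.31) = -0.42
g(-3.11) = 4.37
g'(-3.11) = -0.08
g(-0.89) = 0.33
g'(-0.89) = -1.93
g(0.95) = 0.45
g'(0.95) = 2.02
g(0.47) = -0.32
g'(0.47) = 1.12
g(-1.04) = 0.63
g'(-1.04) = -2.14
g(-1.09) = 0.74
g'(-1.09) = -2.20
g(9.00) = 4.15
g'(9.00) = 1.02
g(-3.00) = 4.35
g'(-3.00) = -0.35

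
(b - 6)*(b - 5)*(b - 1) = b^3 - 12*b^2 + 41*b - 30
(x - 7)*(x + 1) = x^2 - 6*x - 7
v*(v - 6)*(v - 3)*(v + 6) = v^4 - 3*v^3 - 36*v^2 + 108*v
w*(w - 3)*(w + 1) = w^3 - 2*w^2 - 3*w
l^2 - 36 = (l - 6)*(l + 6)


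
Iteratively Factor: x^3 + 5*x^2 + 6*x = (x)*(x^2 + 5*x + 6) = x*(x + 2)*(x + 3)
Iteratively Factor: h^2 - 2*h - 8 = (h - 4)*(h + 2)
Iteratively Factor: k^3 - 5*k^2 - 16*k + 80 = (k - 5)*(k^2 - 16) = (k - 5)*(k + 4)*(k - 4)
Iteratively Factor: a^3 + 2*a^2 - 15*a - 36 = (a + 3)*(a^2 - a - 12) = (a - 4)*(a + 3)*(a + 3)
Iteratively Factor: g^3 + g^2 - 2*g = (g - 1)*(g^2 + 2*g) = (g - 1)*(g + 2)*(g)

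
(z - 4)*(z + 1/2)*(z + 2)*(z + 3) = z^4 + 3*z^3/2 - 27*z^2/2 - 31*z - 12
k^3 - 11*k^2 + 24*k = k*(k - 8)*(k - 3)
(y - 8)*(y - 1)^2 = y^3 - 10*y^2 + 17*y - 8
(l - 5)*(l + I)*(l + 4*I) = l^3 - 5*l^2 + 5*I*l^2 - 4*l - 25*I*l + 20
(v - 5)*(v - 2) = v^2 - 7*v + 10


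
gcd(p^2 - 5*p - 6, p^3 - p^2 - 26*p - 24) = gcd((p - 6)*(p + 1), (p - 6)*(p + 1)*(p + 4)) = p^2 - 5*p - 6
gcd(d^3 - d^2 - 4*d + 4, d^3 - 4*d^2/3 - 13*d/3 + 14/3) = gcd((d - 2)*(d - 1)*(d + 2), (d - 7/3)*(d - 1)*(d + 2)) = d^2 + d - 2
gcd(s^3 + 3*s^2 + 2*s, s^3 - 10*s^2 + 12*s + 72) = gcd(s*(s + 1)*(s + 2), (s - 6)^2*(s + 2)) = s + 2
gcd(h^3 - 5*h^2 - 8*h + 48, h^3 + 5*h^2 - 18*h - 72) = h^2 - h - 12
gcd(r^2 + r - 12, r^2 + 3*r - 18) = r - 3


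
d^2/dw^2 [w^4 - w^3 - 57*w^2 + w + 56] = 12*w^2 - 6*w - 114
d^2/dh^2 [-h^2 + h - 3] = -2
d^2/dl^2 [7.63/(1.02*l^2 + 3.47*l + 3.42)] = (-15.876504*l^2 - 54.011244*l + 7.63*(2.04*l + 3.47)*(4.08*l + 6.94) - 53.232984)/(1.02*l^2 + 3.47*l + 3.42)^3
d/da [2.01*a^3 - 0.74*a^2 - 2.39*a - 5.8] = 6.03*a^2 - 1.48*a - 2.39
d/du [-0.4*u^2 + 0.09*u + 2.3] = 0.09 - 0.8*u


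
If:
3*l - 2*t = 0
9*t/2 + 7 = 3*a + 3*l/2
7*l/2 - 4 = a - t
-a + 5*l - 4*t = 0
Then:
No Solution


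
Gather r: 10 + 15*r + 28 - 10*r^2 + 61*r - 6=-10*r^2 + 76*r + 32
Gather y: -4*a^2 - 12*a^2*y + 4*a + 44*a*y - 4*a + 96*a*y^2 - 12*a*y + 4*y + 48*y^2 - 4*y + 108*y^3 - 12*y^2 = -4*a^2 + 108*y^3 + y^2*(96*a + 36) + y*(-12*a^2 + 32*a)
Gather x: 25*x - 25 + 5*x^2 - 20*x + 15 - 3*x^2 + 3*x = 2*x^2 + 8*x - 10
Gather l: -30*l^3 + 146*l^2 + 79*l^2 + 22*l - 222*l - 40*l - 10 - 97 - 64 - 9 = -30*l^3 + 225*l^2 - 240*l - 180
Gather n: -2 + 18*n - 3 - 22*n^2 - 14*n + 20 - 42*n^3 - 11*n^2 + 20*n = -42*n^3 - 33*n^2 + 24*n + 15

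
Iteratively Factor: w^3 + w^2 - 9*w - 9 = (w + 1)*(w^2 - 9) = (w - 3)*(w + 1)*(w + 3)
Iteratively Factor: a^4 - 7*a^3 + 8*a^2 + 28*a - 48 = (a - 2)*(a^3 - 5*a^2 - 2*a + 24) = (a - 3)*(a - 2)*(a^2 - 2*a - 8) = (a - 4)*(a - 3)*(a - 2)*(a + 2)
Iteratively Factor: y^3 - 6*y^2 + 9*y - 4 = (y - 1)*(y^2 - 5*y + 4) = (y - 4)*(y - 1)*(y - 1)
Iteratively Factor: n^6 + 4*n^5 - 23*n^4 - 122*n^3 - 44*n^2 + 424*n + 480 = (n - 2)*(n^5 + 6*n^4 - 11*n^3 - 144*n^2 - 332*n - 240) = (n - 2)*(n + 4)*(n^4 + 2*n^3 - 19*n^2 - 68*n - 60) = (n - 5)*(n - 2)*(n + 4)*(n^3 + 7*n^2 + 16*n + 12) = (n - 5)*(n - 2)*(n + 3)*(n + 4)*(n^2 + 4*n + 4) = (n - 5)*(n - 2)*(n + 2)*(n + 3)*(n + 4)*(n + 2)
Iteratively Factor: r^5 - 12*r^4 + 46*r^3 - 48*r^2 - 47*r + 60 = (r - 3)*(r^4 - 9*r^3 + 19*r^2 + 9*r - 20) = (r - 5)*(r - 3)*(r^3 - 4*r^2 - r + 4) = (r - 5)*(r - 4)*(r - 3)*(r^2 - 1) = (r - 5)*(r - 4)*(r - 3)*(r + 1)*(r - 1)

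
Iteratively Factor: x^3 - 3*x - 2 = (x + 1)*(x^2 - x - 2) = (x - 2)*(x + 1)*(x + 1)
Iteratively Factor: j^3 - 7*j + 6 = (j + 3)*(j^2 - 3*j + 2) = (j - 1)*(j + 3)*(j - 2)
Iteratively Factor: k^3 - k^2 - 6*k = (k - 3)*(k^2 + 2*k) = k*(k - 3)*(k + 2)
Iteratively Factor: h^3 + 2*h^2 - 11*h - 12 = (h + 1)*(h^2 + h - 12) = (h + 1)*(h + 4)*(h - 3)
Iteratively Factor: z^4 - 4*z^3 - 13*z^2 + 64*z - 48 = (z - 1)*(z^3 - 3*z^2 - 16*z + 48) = (z - 4)*(z - 1)*(z^2 + z - 12) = (z - 4)*(z - 3)*(z - 1)*(z + 4)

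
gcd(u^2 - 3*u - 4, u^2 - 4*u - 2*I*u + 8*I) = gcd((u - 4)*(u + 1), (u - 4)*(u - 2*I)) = u - 4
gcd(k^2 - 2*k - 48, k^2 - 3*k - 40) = k - 8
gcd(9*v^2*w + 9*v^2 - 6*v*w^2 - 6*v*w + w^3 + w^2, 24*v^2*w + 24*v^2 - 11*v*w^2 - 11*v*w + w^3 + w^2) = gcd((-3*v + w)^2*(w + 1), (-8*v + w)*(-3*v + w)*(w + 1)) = 3*v*w + 3*v - w^2 - w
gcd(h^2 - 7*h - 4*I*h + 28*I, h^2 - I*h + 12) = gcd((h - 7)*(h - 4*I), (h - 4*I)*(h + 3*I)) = h - 4*I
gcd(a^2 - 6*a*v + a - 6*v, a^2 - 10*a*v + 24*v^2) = -a + 6*v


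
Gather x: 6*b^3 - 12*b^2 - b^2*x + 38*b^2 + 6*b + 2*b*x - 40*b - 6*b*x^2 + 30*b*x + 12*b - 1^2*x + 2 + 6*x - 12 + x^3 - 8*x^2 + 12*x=6*b^3 + 26*b^2 - 22*b + x^3 + x^2*(-6*b - 8) + x*(-b^2 + 32*b + 17) - 10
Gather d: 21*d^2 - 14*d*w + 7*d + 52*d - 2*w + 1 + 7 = 21*d^2 + d*(59 - 14*w) - 2*w + 8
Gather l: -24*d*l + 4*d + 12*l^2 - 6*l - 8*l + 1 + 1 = 4*d + 12*l^2 + l*(-24*d - 14) + 2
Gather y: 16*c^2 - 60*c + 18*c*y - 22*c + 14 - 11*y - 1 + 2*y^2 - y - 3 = 16*c^2 - 82*c + 2*y^2 + y*(18*c - 12) + 10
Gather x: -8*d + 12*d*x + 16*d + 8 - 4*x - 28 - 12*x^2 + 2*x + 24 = 8*d - 12*x^2 + x*(12*d - 2) + 4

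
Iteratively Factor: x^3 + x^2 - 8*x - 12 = (x + 2)*(x^2 - x - 6) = (x - 3)*(x + 2)*(x + 2)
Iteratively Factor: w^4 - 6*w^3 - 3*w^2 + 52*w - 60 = (w - 5)*(w^3 - w^2 - 8*w + 12) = (w - 5)*(w + 3)*(w^2 - 4*w + 4) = (w - 5)*(w - 2)*(w + 3)*(w - 2)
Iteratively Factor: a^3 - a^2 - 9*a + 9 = (a + 3)*(a^2 - 4*a + 3) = (a - 3)*(a + 3)*(a - 1)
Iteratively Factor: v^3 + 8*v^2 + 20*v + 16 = (v + 4)*(v^2 + 4*v + 4) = (v + 2)*(v + 4)*(v + 2)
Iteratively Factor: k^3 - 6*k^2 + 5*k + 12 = (k + 1)*(k^2 - 7*k + 12) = (k - 4)*(k + 1)*(k - 3)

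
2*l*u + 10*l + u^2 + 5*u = (2*l + u)*(u + 5)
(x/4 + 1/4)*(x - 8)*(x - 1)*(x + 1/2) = x^4/4 - 15*x^3/8 - 5*x^2/4 + 15*x/8 + 1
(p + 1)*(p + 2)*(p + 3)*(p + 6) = p^4 + 12*p^3 + 47*p^2 + 72*p + 36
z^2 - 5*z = z*(z - 5)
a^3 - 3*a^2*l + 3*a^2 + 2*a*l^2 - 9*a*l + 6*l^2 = (a + 3)*(a - 2*l)*(a - l)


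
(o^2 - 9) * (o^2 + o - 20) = o^4 + o^3 - 29*o^2 - 9*o + 180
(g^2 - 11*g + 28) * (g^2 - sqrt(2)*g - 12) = g^4 - 11*g^3 - sqrt(2)*g^3 + 11*sqrt(2)*g^2 + 16*g^2 - 28*sqrt(2)*g + 132*g - 336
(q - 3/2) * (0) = 0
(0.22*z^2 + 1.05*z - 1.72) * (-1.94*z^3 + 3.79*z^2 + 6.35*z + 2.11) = -0.4268*z^5 - 1.2032*z^4 + 8.7133*z^3 + 0.6129*z^2 - 8.7065*z - 3.6292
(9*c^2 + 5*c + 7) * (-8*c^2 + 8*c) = -72*c^4 + 32*c^3 - 16*c^2 + 56*c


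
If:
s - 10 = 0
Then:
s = 10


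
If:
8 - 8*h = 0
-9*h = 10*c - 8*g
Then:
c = 4*g/5 - 9/10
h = 1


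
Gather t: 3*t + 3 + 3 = 3*t + 6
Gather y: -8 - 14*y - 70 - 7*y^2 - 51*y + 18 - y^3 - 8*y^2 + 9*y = -y^3 - 15*y^2 - 56*y - 60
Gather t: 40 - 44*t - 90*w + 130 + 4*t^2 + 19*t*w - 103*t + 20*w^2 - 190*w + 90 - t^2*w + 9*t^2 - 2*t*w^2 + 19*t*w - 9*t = t^2*(13 - w) + t*(-2*w^2 + 38*w - 156) + 20*w^2 - 280*w + 260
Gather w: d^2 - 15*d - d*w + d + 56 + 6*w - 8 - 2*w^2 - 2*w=d^2 - 14*d - 2*w^2 + w*(4 - d) + 48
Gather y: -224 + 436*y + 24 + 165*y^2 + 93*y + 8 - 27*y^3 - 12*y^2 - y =-27*y^3 + 153*y^2 + 528*y - 192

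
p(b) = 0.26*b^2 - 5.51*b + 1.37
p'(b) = 0.52*b - 5.51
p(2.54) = -10.95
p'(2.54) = -4.19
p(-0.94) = 6.78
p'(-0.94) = -6.00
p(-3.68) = 25.17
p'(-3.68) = -7.42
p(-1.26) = 8.73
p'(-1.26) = -6.17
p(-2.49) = 16.70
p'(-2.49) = -6.80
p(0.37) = -0.63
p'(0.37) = -5.32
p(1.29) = -5.31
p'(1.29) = -4.84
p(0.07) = 0.99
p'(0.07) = -5.47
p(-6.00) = 43.79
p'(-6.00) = -8.63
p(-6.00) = 43.79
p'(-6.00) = -8.63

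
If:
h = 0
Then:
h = 0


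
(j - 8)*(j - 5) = j^2 - 13*j + 40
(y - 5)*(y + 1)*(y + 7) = y^3 + 3*y^2 - 33*y - 35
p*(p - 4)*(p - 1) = p^3 - 5*p^2 + 4*p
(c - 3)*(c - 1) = c^2 - 4*c + 3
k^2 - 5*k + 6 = (k - 3)*(k - 2)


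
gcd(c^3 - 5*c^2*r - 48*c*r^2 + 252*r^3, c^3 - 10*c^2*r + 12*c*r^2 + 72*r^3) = c^2 - 12*c*r + 36*r^2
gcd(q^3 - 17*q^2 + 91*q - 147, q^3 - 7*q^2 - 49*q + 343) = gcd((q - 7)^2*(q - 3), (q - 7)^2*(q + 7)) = q^2 - 14*q + 49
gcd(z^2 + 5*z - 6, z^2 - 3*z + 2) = z - 1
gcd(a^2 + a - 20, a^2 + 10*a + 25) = a + 5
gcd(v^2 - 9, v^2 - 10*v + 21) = v - 3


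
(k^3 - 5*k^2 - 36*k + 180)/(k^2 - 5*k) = k - 36/k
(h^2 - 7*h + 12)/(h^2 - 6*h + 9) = (h - 4)/(h - 3)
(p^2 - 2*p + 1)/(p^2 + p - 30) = (p^2 - 2*p + 1)/(p^2 + p - 30)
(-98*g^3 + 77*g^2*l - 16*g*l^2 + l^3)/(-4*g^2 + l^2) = (49*g^2 - 14*g*l + l^2)/(2*g + l)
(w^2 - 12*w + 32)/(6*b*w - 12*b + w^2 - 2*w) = (w^2 - 12*w + 32)/(6*b*w - 12*b + w^2 - 2*w)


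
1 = 1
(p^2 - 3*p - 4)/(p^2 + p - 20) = (p + 1)/(p + 5)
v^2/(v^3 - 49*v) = v/(v^2 - 49)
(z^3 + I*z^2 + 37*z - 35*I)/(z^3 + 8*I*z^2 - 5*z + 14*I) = (z - 5*I)/(z + 2*I)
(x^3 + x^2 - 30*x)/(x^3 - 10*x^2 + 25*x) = (x + 6)/(x - 5)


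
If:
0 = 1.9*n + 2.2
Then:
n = -1.16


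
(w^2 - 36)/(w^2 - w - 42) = (w - 6)/(w - 7)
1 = 1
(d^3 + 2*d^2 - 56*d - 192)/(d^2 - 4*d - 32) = d + 6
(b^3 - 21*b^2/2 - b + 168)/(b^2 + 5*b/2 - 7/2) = (b^2 - 14*b + 48)/(b - 1)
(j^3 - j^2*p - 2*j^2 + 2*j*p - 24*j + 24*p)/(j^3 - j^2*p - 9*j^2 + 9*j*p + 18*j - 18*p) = (j + 4)/(j - 3)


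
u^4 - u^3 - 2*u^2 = u^2*(u - 2)*(u + 1)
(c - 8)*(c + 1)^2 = c^3 - 6*c^2 - 15*c - 8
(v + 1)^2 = v^2 + 2*v + 1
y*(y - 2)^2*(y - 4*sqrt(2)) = y^4 - 4*sqrt(2)*y^3 - 4*y^3 + 4*y^2 + 16*sqrt(2)*y^2 - 16*sqrt(2)*y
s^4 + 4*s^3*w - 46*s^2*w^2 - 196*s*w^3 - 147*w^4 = (s - 7*w)*(s + w)*(s + 3*w)*(s + 7*w)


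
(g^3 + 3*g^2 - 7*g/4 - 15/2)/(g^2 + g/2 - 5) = (g^2 + g/2 - 3)/(g - 2)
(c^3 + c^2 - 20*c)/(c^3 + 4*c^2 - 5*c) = (c - 4)/(c - 1)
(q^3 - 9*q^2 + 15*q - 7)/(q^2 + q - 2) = (q^2 - 8*q + 7)/(q + 2)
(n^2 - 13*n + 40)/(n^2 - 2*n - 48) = (n - 5)/(n + 6)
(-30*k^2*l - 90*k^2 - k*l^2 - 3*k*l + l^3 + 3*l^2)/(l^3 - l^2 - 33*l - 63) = (-30*k^2 - k*l + l^2)/(l^2 - 4*l - 21)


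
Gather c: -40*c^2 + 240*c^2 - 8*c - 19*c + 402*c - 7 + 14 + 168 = 200*c^2 + 375*c + 175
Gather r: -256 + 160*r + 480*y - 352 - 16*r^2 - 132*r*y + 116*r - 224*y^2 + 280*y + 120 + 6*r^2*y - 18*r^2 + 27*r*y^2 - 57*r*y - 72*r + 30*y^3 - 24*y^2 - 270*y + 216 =r^2*(6*y - 34) + r*(27*y^2 - 189*y + 204) + 30*y^3 - 248*y^2 + 490*y - 272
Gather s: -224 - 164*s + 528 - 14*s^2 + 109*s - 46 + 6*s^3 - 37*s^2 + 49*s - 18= 6*s^3 - 51*s^2 - 6*s + 240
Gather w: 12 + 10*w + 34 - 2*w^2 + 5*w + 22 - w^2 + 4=-3*w^2 + 15*w + 72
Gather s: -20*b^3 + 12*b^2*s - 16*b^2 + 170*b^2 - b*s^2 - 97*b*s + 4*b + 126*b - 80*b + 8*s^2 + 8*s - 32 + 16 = -20*b^3 + 154*b^2 + 50*b + s^2*(8 - b) + s*(12*b^2 - 97*b + 8) - 16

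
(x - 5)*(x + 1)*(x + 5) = x^3 + x^2 - 25*x - 25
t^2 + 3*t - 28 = (t - 4)*(t + 7)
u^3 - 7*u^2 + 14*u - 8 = (u - 4)*(u - 2)*(u - 1)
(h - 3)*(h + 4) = h^2 + h - 12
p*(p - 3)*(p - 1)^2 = p^4 - 5*p^3 + 7*p^2 - 3*p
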